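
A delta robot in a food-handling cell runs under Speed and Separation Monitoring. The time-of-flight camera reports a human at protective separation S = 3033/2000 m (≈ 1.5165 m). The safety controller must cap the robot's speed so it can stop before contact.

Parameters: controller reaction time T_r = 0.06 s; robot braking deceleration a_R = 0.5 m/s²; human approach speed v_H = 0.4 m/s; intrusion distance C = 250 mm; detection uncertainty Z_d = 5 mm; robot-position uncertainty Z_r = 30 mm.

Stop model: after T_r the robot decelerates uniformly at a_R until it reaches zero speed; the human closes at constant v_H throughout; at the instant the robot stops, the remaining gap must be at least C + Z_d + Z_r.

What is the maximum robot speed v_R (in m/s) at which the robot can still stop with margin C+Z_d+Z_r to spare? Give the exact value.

collect terms ⇒ (1)·v_R² + (43/50)·v_R + (-483/400) = 0
  disc = (43/50)² − 4·(1)·(-483/400) = 3481/625 ; √disc = 59/25
  v_R = (−(43/50) + 59/25) / (2·(1)) = 3/4 m/s
check:
braking lasts T_s = (3/4)/(1/2) = 1.5000 s
reaction-phase robot travel = 0.7500·0.0600 = 0.0450 m
robot under decel: 0.7500²/(2·0.5000) = 0.5625 m
human over T_r+T_s: 0.4000·(0.0600+1.5000) = 0.6240 m
C+Z_d+Z_r = 0.2500+0.0050+0.0300 = 0.2850 m
sum ≈ 0.0450+0.5625+0.6240+0.2850 ≈ 1.5165 m = S ✓

v_R_max = 3/4 m/s = 0.7500 m/s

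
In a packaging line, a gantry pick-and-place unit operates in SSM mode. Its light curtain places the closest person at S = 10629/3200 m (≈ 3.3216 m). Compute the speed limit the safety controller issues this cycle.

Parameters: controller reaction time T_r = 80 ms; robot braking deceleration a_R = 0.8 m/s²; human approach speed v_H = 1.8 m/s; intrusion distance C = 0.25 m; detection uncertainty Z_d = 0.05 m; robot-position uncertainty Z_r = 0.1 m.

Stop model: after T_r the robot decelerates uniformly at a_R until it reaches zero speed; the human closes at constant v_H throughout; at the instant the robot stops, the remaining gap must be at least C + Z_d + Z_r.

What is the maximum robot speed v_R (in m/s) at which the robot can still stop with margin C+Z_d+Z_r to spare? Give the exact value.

collect terms ⇒ (5/8)·v_R² + (233/100)·v_R + (-44441/16000) = 0
  disc = (233/100)² − 4·(5/8)·(-44441/16000) = 1979649/160000 ; √disc = 1407/400
  v_R = (−(233/100) + 1407/400) / (2·(5/8)) = 19/20 m/s
check:
T_s = v_R/a_R = (19/20)/(4/5) = 1.1875 s
robot covers v_R·T_r = 0.9500·0.0800 = 0.0760 m before braking
braking distance = 0.9500²/(2·0.8000) = 0.5641 m
human over T_r+T_s: 1.8000·(0.0800+1.1875) = 2.2815 m
C+Z_d+Z_r = 0.2500+0.0500+0.1000 = 0.4000 m
sum ≈ 0.0760+0.5641+2.2815+0.4000 ≈ 3.3216 m = S ✓

v_R_max = 19/20 m/s = 0.9500 m/s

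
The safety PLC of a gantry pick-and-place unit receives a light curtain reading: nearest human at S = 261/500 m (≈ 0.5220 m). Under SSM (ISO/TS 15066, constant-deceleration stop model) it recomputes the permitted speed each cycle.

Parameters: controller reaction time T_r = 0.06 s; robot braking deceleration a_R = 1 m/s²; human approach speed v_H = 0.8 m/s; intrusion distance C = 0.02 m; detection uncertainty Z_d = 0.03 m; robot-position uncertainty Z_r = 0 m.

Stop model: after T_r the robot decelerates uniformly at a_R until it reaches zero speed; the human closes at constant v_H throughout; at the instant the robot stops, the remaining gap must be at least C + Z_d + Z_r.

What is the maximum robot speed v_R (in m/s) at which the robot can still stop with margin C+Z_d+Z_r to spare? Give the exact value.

v_R_max = 2/5 m/s = 0.4000 m/s

at the boundary: (1/2)·v² + (43/50)·v + (-53/125) = 0
  disc = (43/50)² − 4·(1/2)·(-53/125) = 3969/2500 ; √disc = 63/50
  v_R = (−(43/50) + 63/50) / (2·(1/2)) = 2/5 m/s
check:
stop time T_s = (2/5)/1 = 0.4000 s
robot in T_r: 0.4000·0.0600 = 0.0240 m
robot covers 0.4000·0.4000 − ½·1.0000·0.4000² = 0.0800 m while stopping
person approaches 0.8000·(0.0600+0.4000) = 0.3680 m
C+Z_d+Z_r = 0.0200+0.0300+0.0000 = 0.0500 m
sum ≈ 0.0240+0.0800+0.3680+0.0500 ≈ 0.5220 m = S ✓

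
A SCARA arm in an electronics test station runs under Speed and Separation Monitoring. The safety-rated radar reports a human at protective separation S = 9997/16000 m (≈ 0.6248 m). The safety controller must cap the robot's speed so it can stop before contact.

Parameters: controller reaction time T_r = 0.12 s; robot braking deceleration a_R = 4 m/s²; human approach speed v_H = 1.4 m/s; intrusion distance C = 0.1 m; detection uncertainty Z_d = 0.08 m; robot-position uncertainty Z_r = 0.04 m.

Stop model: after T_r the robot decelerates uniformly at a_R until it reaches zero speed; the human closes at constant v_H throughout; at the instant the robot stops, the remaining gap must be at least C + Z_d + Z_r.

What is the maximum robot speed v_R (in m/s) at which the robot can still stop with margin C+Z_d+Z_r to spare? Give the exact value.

v_R_max = 9/20 m/s = 0.4500 m/s

collect terms ⇒ (1/8)·v_R² + (47/100)·v_R + (-3789/16000) = 0
  disc = (47/100)² − 4·(1/8)·(-3789/16000) = 54289/160000 ; √disc = 233/400
  v_R = (−(47/100) + 233/400) / (2·(1/8)) = 9/20 m/s
check:
stop time T_s = (9/20)/4 = 0.1125 s
robot in T_r: 0.4500·0.1200 = 0.0540 m
robot covers 0.4500·0.1125 − ½·4.0000·0.1125² = 0.0253 m while stopping
person approaches 1.4000·(0.1200+0.1125) = 0.3255 m
C+Z_d+Z_r = 0.1000+0.0800+0.0400 = 0.2200 m
sum ≈ 0.0540+0.0253+0.3255+0.2200 ≈ 0.6248 m = S ✓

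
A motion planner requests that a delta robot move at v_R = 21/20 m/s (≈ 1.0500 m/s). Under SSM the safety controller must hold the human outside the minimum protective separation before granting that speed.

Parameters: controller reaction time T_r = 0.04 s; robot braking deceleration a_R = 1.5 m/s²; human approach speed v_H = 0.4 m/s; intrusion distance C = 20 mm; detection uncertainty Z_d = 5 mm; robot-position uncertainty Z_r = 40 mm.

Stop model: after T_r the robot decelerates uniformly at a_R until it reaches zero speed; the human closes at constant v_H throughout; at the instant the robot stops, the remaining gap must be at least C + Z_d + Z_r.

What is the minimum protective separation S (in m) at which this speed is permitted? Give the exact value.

S_min = 1541/2000 m = 0.7705 m

stop time T_s = (21/20)/(3/2) = 0.7000 s
reaction-phase robot travel = 1.0500·0.0400 = 0.0420 m
braking distance = 1.0500²/(2·1.5000) = 0.3675 m
human over T_r+T_s: 0.4000·(0.0400+0.7000) = 0.2960 m
C+Z_d+Z_r = 0.0200+0.0050+0.0400 = 0.0650 m
S_min ≈ 0.0420+0.3675+0.2960+0.0650  ⇒  S_min = 1541/2000 m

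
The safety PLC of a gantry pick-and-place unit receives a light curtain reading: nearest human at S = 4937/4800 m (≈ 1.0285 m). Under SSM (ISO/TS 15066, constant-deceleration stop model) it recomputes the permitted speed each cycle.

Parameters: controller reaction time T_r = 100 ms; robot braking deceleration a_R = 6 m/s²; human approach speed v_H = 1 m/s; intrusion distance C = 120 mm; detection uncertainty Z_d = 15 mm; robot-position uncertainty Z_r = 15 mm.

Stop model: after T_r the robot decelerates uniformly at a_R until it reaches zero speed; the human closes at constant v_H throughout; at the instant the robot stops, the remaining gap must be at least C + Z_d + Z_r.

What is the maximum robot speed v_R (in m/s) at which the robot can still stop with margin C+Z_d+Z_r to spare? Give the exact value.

v_R_max = 37/20 m/s = 1.8500 m/s

at the boundary: (1/12)·v² + (4/15)·v + (-3737/4800) = 0
  disc = (4/15)² − 4·(1/12)·(-3737/4800) = 529/1600 ; √disc = 23/40
  v_R = (−(4/15) + 23/40) / (2·(1/12)) = 37/20 m/s
check:
braking lasts T_s = (37/20)/6 = 0.3083 s
reaction-phase robot travel = 1.8500·0.1000 = 0.1850 m
braking distance = 1.8500²/(2·6.0000) = 0.2852 m
human closes 1.0000·0.4083 = 0.4083 m
C+Z_d+Z_r = 0.1200+0.0150+0.0150 = 0.1500 m
sum ≈ 0.1850+0.2852+0.4083+0.1500 ≈ 1.0285 m = S ✓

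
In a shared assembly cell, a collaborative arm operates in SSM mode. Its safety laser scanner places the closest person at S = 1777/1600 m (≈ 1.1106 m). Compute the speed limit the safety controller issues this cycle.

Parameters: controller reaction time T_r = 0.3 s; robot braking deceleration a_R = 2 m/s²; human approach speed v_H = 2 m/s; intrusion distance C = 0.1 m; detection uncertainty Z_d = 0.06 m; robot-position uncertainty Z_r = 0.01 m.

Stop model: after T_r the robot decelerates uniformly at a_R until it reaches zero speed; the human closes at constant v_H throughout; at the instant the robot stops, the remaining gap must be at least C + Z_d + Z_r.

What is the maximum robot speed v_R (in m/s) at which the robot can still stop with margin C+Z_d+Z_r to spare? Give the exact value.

quadratic (1/4)·v² + (13/10)·v + (-109/320) = 0
  disc = (13/10)² − 4·(1/4)·(-109/320) = 3249/1600 ; √disc = 57/40
  v_R = (−(13/10) + 57/40) / (2·(1/4)) = 1/4 m/s
check:
braking lasts T_s = (1/4)/2 = 0.1250 s
robot covers v_R·T_r = 0.2500·0.3000 = 0.0750 m before braking
robot covers 0.2500·0.1250 − ½·2.0000·0.1250² = 0.0156 m while stopping
human closes 2.0000·0.4250 = 0.8500 m
C+Z_d+Z_r = 0.1000+0.0600+0.0100 = 0.1700 m
sum ≈ 0.0750+0.0156+0.8500+0.1700 ≈ 1.1106 m = S ✓

v_R_max = 1/4 m/s = 0.2500 m/s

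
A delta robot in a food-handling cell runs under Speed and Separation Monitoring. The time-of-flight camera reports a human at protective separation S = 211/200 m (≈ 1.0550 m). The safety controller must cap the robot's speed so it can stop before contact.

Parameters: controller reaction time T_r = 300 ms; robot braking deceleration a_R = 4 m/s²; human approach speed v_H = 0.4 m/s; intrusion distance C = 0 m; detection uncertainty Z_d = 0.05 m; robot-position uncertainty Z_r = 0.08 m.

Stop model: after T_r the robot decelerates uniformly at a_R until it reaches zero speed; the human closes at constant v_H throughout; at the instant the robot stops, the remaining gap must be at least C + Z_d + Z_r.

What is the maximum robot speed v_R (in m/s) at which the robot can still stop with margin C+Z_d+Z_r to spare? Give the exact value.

at the boundary: (1/8)·v² + (2/5)·v + (-161/200) = 0
  disc = (2/5)² − 4·(1/8)·(-161/200) = 9/16 ; √disc = 3/4
  v_R = (−(2/5) + 3/4) / (2·(1/8)) = 7/5 m/s
check:
T_s = v_R/a_R = (7/5)/4 = 0.3500 s
reaction-phase robot travel = 1.4000·0.3000 = 0.4200 m
braking distance = 1.4000²/(2·4.0000) = 0.2450 m
human over T_r+T_s: 0.4000·(0.3000+0.3500) = 0.2600 m
residual clearance needed = 0.0000+0.0500+0.0800 = 0.1300 m
sum ≈ 0.4200+0.2450+0.2600+0.1300 ≈ 1.0550 m = S ✓

v_R_max = 7/5 m/s = 1.4000 m/s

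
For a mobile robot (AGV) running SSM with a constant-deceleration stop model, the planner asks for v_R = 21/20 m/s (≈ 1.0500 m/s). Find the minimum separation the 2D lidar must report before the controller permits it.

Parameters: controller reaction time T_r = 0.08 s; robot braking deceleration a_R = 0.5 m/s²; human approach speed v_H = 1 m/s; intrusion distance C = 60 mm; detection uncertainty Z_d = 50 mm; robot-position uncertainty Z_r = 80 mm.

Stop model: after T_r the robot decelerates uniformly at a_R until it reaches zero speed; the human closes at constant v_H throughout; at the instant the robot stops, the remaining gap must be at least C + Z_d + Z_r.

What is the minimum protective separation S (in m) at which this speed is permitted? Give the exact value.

S_min = 7113/2000 m = 3.5565 m

braking lasts T_s = (21/20)/(1/2) = 2.1000 s
robot covers v_R·T_r = 1.0500·0.0800 = 0.0840 m before braking
robot covers 1.0500·2.1000 − ½·0.5000·2.1000² = 1.1025 m while stopping
human closes 1.0000·2.1800 = 2.1800 m
residual clearance needed = 0.0600+0.0500+0.0800 = 0.1900 m
S_min ≈ 0.0840+1.1025+2.1800+0.1900  ⇒  S_min = 7113/2000 m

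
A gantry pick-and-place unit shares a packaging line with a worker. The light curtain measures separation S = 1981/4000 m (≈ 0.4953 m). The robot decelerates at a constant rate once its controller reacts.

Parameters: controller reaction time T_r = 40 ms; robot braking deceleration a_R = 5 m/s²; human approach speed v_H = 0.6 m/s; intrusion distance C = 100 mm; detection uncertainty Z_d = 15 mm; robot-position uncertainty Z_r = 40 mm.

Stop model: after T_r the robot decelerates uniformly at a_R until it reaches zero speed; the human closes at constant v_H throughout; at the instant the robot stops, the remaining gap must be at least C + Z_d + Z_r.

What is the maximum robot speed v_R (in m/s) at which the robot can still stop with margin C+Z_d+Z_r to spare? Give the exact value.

quadratic (1/10)·v² + (4/25)·v + (-253/800) = 0
  disc = (4/25)² − 4·(1/10)·(-253/800) = 1521/10000 ; √disc = 39/100
  v_R = (−(4/25) + 39/100) / (2·(1/10)) = 23/20 m/s
check:
T_s = v_R/a_R = (23/20)/5 = 0.2300 s
robot in T_r: 1.1500·0.0400 = 0.0460 m
robot covers 1.1500·0.2300 − ½·5.0000·0.2300² = 0.1323 m while stopping
human closes 0.6000·0.2700 = 0.1620 m
C+Z_d+Z_r = 0.1000+0.0150+0.0400 = 0.1550 m
sum ≈ 0.0460+0.1323+0.1620+0.1550 ≈ 0.4953 m = S ✓

v_R_max = 23/20 m/s = 1.1500 m/s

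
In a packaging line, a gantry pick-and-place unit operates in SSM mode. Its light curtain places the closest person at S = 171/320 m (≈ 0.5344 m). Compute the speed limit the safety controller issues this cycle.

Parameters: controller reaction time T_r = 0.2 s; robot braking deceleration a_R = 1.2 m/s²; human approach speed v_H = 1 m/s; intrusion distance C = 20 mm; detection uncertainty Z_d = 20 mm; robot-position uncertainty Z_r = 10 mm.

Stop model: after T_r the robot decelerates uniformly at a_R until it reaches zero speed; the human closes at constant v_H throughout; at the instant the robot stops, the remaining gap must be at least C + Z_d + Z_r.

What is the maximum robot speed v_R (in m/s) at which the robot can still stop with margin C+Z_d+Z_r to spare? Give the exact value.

v_R_max = 1/4 m/s = 0.2500 m/s

collect terms ⇒ (5/12)·v_R² + (31/30)·v_R + (-91/320) = 0
  disc = (31/30)² − 4·(5/12)·(-91/320) = 22201/14400 ; √disc = 149/120
  v_R = (−(31/30) + 149/120) / (2·(5/12)) = 1/4 m/s
check:
braking lasts T_s = (1/4)/(6/5) = 0.2083 s
robot in T_r: 0.2500·0.2000 = 0.0500 m
braking distance = 0.2500²/(2·1.2000) = 0.0260 m
human closes 1.0000·0.4083 = 0.4083 m
residual clearance needed = 0.0200+0.0200+0.0100 = 0.0500 m
sum ≈ 0.0500+0.0260+0.4083+0.0500 ≈ 0.5344 m = S ✓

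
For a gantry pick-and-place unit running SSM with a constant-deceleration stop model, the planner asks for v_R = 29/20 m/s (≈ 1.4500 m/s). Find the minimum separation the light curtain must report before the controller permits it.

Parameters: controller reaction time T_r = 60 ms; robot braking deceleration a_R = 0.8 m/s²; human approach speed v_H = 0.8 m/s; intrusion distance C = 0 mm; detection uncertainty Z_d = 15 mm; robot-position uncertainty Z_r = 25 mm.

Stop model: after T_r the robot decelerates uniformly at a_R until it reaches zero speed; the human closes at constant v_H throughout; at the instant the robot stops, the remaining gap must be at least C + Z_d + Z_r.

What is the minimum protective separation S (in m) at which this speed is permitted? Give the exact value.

braking lasts T_s = (29/20)/(4/5) = 1.8125 s
robot covers v_R·T_r = 1.4500·0.0600 = 0.0870 m before braking
braking distance = 1.4500²/(2·0.8000) = 1.3141 m
human over T_r+T_s: 0.8000·(0.0600+1.8125) = 1.4980 m
margins: 0.0000+0.0150+0.0250 = 0.0400 m
S_min ≈ 0.0870+1.3141+1.4980+0.0400  ⇒  S_min = 1881/640 m

S_min = 1881/640 m = 2.9391 m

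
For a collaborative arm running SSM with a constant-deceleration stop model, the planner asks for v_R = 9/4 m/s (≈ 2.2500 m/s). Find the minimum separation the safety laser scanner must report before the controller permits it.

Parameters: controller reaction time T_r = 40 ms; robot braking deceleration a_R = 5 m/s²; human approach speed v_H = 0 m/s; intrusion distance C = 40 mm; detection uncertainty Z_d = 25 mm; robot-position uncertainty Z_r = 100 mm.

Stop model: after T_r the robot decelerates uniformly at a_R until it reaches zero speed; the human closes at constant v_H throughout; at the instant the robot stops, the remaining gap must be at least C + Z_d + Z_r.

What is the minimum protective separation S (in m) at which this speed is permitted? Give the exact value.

S_min = 609/800 m = 0.7612 m

T_s = v_R/a_R = (9/4)/5 = 0.4500 s
robot in T_r: 2.2500·0.0400 = 0.0900 m
robot under decel: 2.2500²/(2·5.0000) = 0.5062 m
person approaches 0.0000·(0.0400+0.4500) = 0.0000 m
margins: 0.0400+0.0250+0.1000 = 0.1650 m
S_min ≈ 0.0900+0.5062+0.0000+0.1650  ⇒  S_min = 609/800 m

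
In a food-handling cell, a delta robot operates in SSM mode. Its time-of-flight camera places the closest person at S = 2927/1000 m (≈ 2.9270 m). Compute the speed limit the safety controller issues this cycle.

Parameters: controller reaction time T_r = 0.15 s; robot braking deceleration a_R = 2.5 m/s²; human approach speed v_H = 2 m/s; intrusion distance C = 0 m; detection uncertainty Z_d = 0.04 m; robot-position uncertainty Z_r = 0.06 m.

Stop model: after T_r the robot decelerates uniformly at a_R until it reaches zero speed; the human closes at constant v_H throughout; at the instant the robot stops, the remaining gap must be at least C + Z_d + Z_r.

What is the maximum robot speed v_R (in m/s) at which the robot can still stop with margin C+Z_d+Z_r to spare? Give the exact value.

v_R_max = 19/10 m/s = 1.9000 m/s

collect terms ⇒ (1/5)·v_R² + (19/20)·v_R + (-2527/1000) = 0
  disc = (19/20)² − 4·(1/5)·(-2527/1000) = 29241/10000 ; √disc = 171/100
  v_R = (−(19/20) + 171/100) / (2·(1/5)) = 19/10 m/s
check:
stop time T_s = (19/10)/(5/2) = 0.7600 s
robot in T_r: 1.9000·0.1500 = 0.2850 m
robot under decel: 1.9000²/(2·2.5000) = 0.7220 m
human over T_r+T_s: 2.0000·(0.1500+0.7600) = 1.8200 m
C+Z_d+Z_r = 0.0000+0.0400+0.0600 = 0.1000 m
sum ≈ 0.2850+0.7220+1.8200+0.1000 ≈ 2.9270 m = S ✓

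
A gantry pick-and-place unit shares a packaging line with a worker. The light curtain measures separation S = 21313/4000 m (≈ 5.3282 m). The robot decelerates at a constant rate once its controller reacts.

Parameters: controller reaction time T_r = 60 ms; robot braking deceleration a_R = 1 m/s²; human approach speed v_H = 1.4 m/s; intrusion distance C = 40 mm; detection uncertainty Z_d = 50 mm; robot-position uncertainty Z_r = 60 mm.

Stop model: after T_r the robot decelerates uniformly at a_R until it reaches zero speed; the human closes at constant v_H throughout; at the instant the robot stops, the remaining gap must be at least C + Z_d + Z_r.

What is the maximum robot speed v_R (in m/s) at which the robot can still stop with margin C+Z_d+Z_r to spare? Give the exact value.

collect terms ⇒ (1/2)·v_R² + (73/50)·v_R + (-20377/4000) = 0
  disc = (73/50)² − 4·(1/2)·(-20377/4000) = 123201/10000 ; √disc = 351/100
  v_R = (−(73/50) + 351/100) / (2·(1/2)) = 41/20 m/s
check:
braking lasts T_s = (41/20)/1 = 2.0500 s
reaction-phase robot travel = 2.0500·0.0600 = 0.1230 m
braking distance = 2.0500²/(2·1.0000) = 2.1012 m
human over T_r+T_s: 1.4000·(0.0600+2.0500) = 2.9540 m
margins: 0.0400+0.0500+0.0600 = 0.1500 m
sum ≈ 0.1230+2.1012+2.9540+0.1500 ≈ 5.3282 m = S ✓

v_R_max = 41/20 m/s = 2.0500 m/s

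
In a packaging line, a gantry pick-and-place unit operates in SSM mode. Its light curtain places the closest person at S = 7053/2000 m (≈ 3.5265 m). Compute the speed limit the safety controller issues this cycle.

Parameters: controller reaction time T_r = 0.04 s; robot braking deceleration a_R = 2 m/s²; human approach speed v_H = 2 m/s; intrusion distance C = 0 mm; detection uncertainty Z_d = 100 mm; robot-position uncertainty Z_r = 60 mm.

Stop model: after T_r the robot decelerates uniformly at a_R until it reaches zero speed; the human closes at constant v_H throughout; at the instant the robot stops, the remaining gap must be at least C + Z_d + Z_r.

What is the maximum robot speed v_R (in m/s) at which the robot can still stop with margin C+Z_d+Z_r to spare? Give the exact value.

at the boundary: (1/4)·v² + (26/25)·v + (-6573/2000) = 0
  disc = (26/25)² − 4·(1/4)·(-6573/2000) = 43681/10000 ; √disc = 209/100
  v_R = (−(26/25) + 209/100) / (2·(1/4)) = 21/10 m/s
check:
stop time T_s = (21/10)/2 = 1.0500 s
robot covers v_R·T_r = 2.1000·0.0400 = 0.0840 m before braking
robot covers 2.1000·1.0500 − ½·2.0000·1.0500² = 1.1025 m while stopping
human closes 2.0000·1.0900 = 2.1800 m
margins: 0.0000+0.1000+0.0600 = 0.1600 m
sum ≈ 0.0840+1.1025+2.1800+0.1600 ≈ 3.5265 m = S ✓

v_R_max = 21/10 m/s = 2.1000 m/s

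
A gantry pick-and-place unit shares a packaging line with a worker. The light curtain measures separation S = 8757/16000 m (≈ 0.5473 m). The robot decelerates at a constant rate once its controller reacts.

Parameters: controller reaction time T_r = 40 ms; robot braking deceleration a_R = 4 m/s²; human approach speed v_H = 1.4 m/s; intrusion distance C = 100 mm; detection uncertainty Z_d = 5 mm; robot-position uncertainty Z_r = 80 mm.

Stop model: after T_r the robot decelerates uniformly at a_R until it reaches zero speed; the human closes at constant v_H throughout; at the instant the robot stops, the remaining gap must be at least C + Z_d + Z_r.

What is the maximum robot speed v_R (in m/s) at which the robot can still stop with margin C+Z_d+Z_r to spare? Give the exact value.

quadratic (1/8)·v² + (39/100)·v + (-4901/16000) = 0
  disc = (39/100)² − 4·(1/8)·(-4901/16000) = 48841/160000 ; √disc = 221/400
  v_R = (−(39/100) + 221/400) / (2·(1/8)) = 13/20 m/s
check:
T_s = v_R/a_R = (13/20)/4 = 0.1625 s
robot in T_r: 0.6500·0.0400 = 0.0260 m
robot covers 0.6500·0.1625 − ½·4.0000·0.1625² = 0.0528 m while stopping
person approaches 1.4000·(0.0400+0.1625) = 0.2835 m
residual clearance needed = 0.1000+0.0050+0.0800 = 0.1850 m
sum ≈ 0.0260+0.0528+0.2835+0.1850 ≈ 0.5473 m = S ✓

v_R_max = 13/20 m/s = 0.6500 m/s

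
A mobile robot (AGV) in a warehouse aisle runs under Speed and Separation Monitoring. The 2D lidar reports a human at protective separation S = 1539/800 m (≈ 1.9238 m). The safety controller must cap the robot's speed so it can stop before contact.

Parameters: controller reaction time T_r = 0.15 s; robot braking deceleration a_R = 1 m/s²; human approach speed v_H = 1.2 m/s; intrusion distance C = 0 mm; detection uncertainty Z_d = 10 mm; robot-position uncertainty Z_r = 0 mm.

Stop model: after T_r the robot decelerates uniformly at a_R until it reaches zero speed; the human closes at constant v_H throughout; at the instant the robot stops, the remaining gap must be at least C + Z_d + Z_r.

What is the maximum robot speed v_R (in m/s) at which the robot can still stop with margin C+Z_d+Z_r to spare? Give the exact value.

v_R_max = 19/20 m/s = 0.9500 m/s

collect terms ⇒ (1/2)·v_R² + (27/20)·v_R + (-1387/800) = 0
  disc = (27/20)² − 4·(1/2)·(-1387/800) = 529/100 ; √disc = 23/10
  v_R = (−(27/20) + 23/10) / (2·(1/2)) = 19/20 m/s
check:
stop time T_s = (19/20)/1 = 0.9500 s
reaction-phase robot travel = 0.9500·0.1500 = 0.1425 m
robot under decel: 0.9500²/(2·1.0000) = 0.4512 m
human over T_r+T_s: 1.2000·(0.1500+0.9500) = 1.3200 m
C+Z_d+Z_r = 0.0000+0.0100+0.0000 = 0.0100 m
sum ≈ 0.1425+0.4512+1.3200+0.0100 ≈ 1.9238 m = S ✓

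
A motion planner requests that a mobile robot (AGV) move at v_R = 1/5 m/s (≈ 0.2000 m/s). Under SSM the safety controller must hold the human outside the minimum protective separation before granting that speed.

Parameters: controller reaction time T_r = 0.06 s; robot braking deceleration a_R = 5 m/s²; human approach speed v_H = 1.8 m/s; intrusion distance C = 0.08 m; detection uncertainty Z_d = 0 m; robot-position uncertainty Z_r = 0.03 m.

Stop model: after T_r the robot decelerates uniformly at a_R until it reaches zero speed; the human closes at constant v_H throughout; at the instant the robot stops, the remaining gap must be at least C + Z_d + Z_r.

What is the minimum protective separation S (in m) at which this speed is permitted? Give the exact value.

T_s = v_R/a_R = (1/5)/5 = 0.0400 s
robot covers v_R·T_r = 0.2000·0.0600 = 0.0120 m before braking
braking distance = 0.2000²/(2·5.0000) = 0.0040 m
human closes 1.8000·0.1000 = 0.1800 m
C+Z_d+Z_r = 0.0800+0.0000+0.0300 = 0.1100 m
S_min ≈ 0.0120+0.0040+0.1800+0.1100  ⇒  S_min = 153/500 m

S_min = 153/500 m = 0.3060 m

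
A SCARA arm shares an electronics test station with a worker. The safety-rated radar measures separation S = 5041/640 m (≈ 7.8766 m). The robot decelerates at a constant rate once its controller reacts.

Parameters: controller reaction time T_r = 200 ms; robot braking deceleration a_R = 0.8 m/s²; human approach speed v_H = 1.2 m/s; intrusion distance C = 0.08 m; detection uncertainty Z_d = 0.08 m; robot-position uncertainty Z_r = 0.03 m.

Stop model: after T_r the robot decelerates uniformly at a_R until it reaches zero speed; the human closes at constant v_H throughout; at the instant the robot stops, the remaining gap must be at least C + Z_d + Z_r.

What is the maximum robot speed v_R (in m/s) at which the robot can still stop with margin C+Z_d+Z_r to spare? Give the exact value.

v_R_max = 47/20 m/s = 2.3500 m/s

at the boundary: (5/8)·v² + (17/10)·v + (-23829/3200) = 0
  disc = (17/10)² − 4·(5/8)·(-23829/3200) = 137641/6400 ; √disc = 371/80
  v_R = (−(17/10) + 371/80) / (2·(5/8)) = 47/20 m/s
check:
stop time T_s = (47/20)/(4/5) = 2.9375 s
robot in T_r: 2.3500·0.2000 = 0.4700 m
braking distance = 2.3500²/(2·0.8000) = 3.4516 m
human over T_r+T_s: 1.2000·(0.2000+2.9375) = 3.7650 m
margins: 0.0800+0.0800+0.0300 = 0.1900 m
sum ≈ 0.4700+3.4516+3.7650+0.1900 ≈ 7.8766 m = S ✓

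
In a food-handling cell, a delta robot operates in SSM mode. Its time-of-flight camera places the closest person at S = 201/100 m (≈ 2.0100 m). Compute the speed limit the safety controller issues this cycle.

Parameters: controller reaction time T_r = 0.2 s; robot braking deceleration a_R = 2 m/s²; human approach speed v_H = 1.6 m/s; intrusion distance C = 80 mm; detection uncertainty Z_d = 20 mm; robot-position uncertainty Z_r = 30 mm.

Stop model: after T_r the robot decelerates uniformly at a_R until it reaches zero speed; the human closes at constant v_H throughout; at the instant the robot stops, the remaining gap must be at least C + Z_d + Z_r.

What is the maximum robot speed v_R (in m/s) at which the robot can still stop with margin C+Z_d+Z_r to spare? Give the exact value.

quadratic (1/4)·v² + (1)·v + (-39/25) = 0
  disc = (1)² − 4·(1/4)·(-39/25) = 64/25 ; √disc = 8/5
  v_R = (−(1) + 8/5) / (2·(1/4)) = 6/5 m/s
check:
braking lasts T_s = (6/5)/2 = 0.6000 s
robot covers v_R·T_r = 1.2000·0.2000 = 0.2400 m before braking
braking distance = 1.2000²/(2·2.0000) = 0.3600 m
human closes 1.6000·0.8000 = 1.2800 m
residual clearance needed = 0.0800+0.0200+0.0300 = 0.1300 m
sum ≈ 0.2400+0.3600+1.2800+0.1300 ≈ 2.0100 m = S ✓

v_R_max = 6/5 m/s = 1.2000 m/s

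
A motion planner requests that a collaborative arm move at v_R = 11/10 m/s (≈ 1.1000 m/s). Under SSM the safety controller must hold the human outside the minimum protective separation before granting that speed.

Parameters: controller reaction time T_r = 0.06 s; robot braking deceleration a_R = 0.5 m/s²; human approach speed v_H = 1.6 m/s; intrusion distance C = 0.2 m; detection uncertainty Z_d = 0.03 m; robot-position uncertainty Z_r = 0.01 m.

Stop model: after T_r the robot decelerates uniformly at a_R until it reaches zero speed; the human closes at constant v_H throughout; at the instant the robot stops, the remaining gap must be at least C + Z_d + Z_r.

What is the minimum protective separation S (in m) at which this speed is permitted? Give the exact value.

braking lasts T_s = (11/10)/(1/2) = 2.2000 s
reaction-phase robot travel = 1.1000·0.0600 = 0.0660 m
robot covers 1.1000·2.2000 − ½·0.5000·2.2000² = 1.2100 m while stopping
human closes 1.6000·2.2600 = 3.6160 m
C+Z_d+Z_r = 0.2000+0.0300+0.0100 = 0.2400 m
S_min ≈ 0.0660+1.2100+3.6160+0.2400  ⇒  S_min = 1283/250 m

S_min = 1283/250 m = 5.1320 m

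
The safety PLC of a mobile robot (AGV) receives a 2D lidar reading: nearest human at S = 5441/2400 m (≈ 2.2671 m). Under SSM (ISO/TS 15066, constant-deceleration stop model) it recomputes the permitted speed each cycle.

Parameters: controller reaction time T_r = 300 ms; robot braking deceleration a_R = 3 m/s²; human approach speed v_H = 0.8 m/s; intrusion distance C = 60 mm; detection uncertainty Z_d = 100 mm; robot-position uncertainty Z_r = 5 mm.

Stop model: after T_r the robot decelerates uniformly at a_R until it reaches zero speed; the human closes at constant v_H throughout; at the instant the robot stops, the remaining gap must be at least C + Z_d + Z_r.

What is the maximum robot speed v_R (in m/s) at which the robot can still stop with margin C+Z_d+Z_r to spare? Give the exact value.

v_R_max = 41/20 m/s = 2.0500 m/s

quadratic (1/6)·v² + (17/30)·v + (-4469/2400) = 0
  disc = (17/30)² − 4·(1/6)·(-4469/2400) = 25/16 ; √disc = 5/4
  v_R = (−(17/30) + 5/4) / (2·(1/6)) = 41/20 m/s
check:
T_s = v_R/a_R = (41/20)/3 = 0.6833 s
reaction-phase robot travel = 2.0500·0.3000 = 0.6150 m
braking distance = 2.0500²/(2·3.0000) = 0.7004 m
human over T_r+T_s: 0.8000·(0.3000+0.6833) = 0.7867 m
C+Z_d+Z_r = 0.0600+0.1000+0.0050 = 0.1650 m
sum ≈ 0.6150+0.7004+0.7867+0.1650 ≈ 2.2671 m = S ✓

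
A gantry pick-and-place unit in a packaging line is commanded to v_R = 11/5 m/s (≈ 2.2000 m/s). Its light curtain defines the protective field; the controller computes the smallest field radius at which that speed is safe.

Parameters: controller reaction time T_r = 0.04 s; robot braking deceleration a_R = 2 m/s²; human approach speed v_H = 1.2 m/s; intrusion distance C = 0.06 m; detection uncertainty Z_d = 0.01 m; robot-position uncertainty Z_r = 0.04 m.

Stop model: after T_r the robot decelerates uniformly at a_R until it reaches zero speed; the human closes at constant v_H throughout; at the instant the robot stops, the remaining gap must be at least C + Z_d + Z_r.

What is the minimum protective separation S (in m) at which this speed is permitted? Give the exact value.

S_min = 347/125 m = 2.7760 m

stop time T_s = (11/5)/2 = 1.1000 s
reaction-phase robot travel = 2.2000·0.0400 = 0.0880 m
braking distance = 2.2000²/(2·2.0000) = 1.2100 m
human closes 1.2000·1.1400 = 1.3680 m
residual clearance needed = 0.0600+0.0100+0.0400 = 0.1100 m
S_min ≈ 0.0880+1.2100+1.3680+0.1100  ⇒  S_min = 347/125 m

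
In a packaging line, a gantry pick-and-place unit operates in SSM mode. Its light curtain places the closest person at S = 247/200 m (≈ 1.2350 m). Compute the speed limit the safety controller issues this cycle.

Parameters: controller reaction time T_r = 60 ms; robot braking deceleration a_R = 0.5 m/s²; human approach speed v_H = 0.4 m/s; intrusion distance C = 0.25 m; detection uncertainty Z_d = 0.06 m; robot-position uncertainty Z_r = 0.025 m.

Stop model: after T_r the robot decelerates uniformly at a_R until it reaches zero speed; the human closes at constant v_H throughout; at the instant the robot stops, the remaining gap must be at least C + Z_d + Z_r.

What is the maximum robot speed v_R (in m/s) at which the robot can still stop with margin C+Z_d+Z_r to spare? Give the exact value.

v_R_max = 3/5 m/s = 0.6000 m/s

quadratic (1)·v² + (43/50)·v + (-219/250) = 0
  disc = (43/50)² − 4·(1)·(-219/250) = 10609/2500 ; √disc = 103/50
  v_R = (−(43/50) + 103/50) / (2·(1)) = 3/5 m/s
check:
braking lasts T_s = (3/5)/(1/2) = 1.2000 s
robot covers v_R·T_r = 0.6000·0.0600 = 0.0360 m before braking
braking distance = 0.6000²/(2·0.5000) = 0.3600 m
person approaches 0.4000·(0.0600+1.2000) = 0.5040 m
C+Z_d+Z_r = 0.2500+0.0600+0.0250 = 0.3350 m
sum ≈ 0.0360+0.3600+0.5040+0.3350 ≈ 1.2350 m = S ✓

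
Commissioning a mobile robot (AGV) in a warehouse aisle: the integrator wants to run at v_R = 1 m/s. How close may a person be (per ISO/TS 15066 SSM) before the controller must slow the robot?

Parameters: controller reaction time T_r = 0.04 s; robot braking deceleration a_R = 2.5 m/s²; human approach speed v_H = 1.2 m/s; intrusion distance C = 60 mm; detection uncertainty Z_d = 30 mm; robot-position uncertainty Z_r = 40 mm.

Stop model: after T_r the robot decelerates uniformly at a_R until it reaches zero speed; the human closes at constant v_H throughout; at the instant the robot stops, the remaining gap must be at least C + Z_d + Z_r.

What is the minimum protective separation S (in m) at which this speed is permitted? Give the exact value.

S_min = 449/500 m = 0.8980 m

T_s = v_R/a_R = 1/(5/2) = 0.4000 s
robot covers v_R·T_r = 1.0000·0.0400 = 0.0400 m before braking
robot covers 1.0000·0.4000 − ½·2.5000·0.4000² = 0.2000 m while stopping
human closes 1.2000·0.4400 = 0.5280 m
margins: 0.0600+0.0300+0.0400 = 0.1300 m
S_min ≈ 0.0400+0.2000+0.5280+0.1300  ⇒  S_min = 449/500 m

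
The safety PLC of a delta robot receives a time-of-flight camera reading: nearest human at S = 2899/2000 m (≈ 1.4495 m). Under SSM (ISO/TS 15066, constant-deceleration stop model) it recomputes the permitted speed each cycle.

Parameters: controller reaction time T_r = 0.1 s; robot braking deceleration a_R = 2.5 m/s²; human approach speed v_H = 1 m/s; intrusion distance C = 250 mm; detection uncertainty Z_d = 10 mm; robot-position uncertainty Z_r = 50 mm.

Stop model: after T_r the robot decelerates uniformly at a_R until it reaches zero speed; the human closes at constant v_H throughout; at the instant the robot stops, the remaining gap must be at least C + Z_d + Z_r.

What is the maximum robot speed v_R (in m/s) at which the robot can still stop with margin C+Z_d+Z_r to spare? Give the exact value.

v_R_max = 27/20 m/s = 1.3500 m/s

quadratic (1/5)·v² + (1/2)·v + (-2079/2000) = 0
  disc = (1/2)² − 4·(1/5)·(-2079/2000) = 676/625 ; √disc = 26/25
  v_R = (−(1/2) + 26/25) / (2·(1/5)) = 27/20 m/s
check:
T_s = v_R/a_R = (27/20)/(5/2) = 0.5400 s
reaction-phase robot travel = 1.3500·0.1000 = 0.1350 m
robot covers 1.3500·0.5400 − ½·2.5000·0.5400² = 0.3645 m while stopping
human over T_r+T_s: 1.0000·(0.1000+0.5400) = 0.6400 m
margins: 0.2500+0.0100+0.0500 = 0.3100 m
sum ≈ 0.1350+0.3645+0.6400+0.3100 ≈ 1.4495 m = S ✓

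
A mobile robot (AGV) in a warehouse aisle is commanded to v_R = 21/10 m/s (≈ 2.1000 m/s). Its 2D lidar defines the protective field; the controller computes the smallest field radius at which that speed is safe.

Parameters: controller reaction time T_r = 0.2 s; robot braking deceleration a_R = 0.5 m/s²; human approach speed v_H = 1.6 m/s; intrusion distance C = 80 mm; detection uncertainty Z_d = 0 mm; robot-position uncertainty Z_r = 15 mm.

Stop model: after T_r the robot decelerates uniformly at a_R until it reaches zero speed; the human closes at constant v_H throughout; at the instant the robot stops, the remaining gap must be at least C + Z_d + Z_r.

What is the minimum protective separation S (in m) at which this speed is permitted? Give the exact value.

stop time T_s = (21/10)/(1/2) = 4.2000 s
reaction-phase robot travel = 2.1000·0.2000 = 0.4200 m
robot under decel: 2.1000²/(2·0.5000) = 4.4100 m
human closes 1.6000·4.4000 = 7.0400 m
margins: 0.0800+0.0000+0.0150 = 0.0950 m
S_min ≈ 0.4200+4.4100+7.0400+0.0950  ⇒  S_min = 2393/200 m

S_min = 2393/200 m = 11.9650 m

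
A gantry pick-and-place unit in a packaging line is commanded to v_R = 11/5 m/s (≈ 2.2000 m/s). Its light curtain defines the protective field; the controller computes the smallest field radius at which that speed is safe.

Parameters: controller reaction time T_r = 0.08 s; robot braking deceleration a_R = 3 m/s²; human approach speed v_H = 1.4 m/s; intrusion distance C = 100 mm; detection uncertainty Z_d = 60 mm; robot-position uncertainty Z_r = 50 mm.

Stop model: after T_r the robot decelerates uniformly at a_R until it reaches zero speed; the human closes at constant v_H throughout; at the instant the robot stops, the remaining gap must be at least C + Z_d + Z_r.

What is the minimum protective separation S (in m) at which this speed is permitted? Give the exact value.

S_min = 3497/1500 m = 2.3313 m

T_s = v_R/a_R = (11/5)/3 = 0.7333 s
robot in T_r: 2.2000·0.0800 = 0.1760 m
braking distance = 2.2000²/(2·3.0000) = 0.8067 m
person approaches 1.4000·(0.0800+0.7333) = 1.1387 m
C+Z_d+Z_r = 0.1000+0.0600+0.0500 = 0.2100 m
S_min ≈ 0.1760+0.8067+1.1387+0.2100  ⇒  S_min = 3497/1500 m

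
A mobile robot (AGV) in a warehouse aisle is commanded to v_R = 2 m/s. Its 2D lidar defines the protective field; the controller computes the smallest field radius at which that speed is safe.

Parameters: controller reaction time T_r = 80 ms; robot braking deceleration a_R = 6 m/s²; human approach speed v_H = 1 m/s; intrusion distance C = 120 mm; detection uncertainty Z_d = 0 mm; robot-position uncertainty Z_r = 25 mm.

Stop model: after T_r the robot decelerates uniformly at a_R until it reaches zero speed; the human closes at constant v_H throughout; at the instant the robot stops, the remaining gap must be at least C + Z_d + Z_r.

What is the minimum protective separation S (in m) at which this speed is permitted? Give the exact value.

T_s = v_R/a_R = 2/6 = 0.3333 s
robot in T_r: 2.0000·0.0800 = 0.1600 m
robot under decel: 2.0000²/(2·6.0000) = 0.3333 m
human closes 1.0000·0.4133 = 0.4133 m
margins: 0.1200+0.0000+0.0250 = 0.1450 m
S_min ≈ 0.1600+0.3333+0.4133+0.1450  ⇒  S_min = 631/600 m

S_min = 631/600 m = 1.0517 m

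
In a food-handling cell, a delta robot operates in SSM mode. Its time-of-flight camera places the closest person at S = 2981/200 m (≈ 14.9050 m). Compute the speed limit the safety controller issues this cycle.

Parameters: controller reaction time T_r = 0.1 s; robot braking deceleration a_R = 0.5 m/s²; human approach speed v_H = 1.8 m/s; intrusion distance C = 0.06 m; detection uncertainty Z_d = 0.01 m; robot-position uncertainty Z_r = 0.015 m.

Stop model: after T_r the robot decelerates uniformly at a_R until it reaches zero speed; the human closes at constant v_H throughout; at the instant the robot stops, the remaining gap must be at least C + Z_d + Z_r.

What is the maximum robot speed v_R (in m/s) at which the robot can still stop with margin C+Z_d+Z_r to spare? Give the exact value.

quadratic (1)·v² + (37/10)·v + (-366/25) = 0
  disc = (37/10)² − 4·(1)·(-366/25) = 289/4 ; √disc = 17/2
  v_R = (−(37/10) + 17/2) / (2·(1)) = 12/5 m/s
check:
T_s = v_R/a_R = (12/5)/(1/2) = 4.8000 s
reaction-phase robot travel = 2.4000·0.1000 = 0.2400 m
braking distance = 2.4000²/(2·0.5000) = 5.7600 m
human over T_r+T_s: 1.8000·(0.1000+4.8000) = 8.8200 m
margins: 0.0600+0.0100+0.0150 = 0.0850 m
sum ≈ 0.2400+5.7600+8.8200+0.0850 ≈ 14.9050 m = S ✓

v_R_max = 12/5 m/s = 2.4000 m/s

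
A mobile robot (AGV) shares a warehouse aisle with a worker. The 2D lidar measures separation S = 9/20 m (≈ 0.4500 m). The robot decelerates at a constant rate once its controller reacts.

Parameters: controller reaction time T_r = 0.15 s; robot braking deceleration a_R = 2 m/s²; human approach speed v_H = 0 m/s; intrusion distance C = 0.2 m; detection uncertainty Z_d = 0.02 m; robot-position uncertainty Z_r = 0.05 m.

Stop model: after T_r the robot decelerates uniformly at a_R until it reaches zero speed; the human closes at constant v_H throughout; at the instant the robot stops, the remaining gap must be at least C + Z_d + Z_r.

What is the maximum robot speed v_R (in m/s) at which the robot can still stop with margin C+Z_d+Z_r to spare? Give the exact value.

at the boundary: (1/4)·v² + (3/20)·v + (-9/50) = 0
  disc = (3/20)² − 4·(1/4)·(-9/50) = 81/400 ; √disc = 9/20
  v_R = (−(3/20) + 9/20) / (2·(1/4)) = 3/5 m/s
check:
stop time T_s = (3/5)/2 = 0.3000 s
reaction-phase robot travel = 0.6000·0.1500 = 0.0900 m
braking distance = 0.6000²/(2·2.0000) = 0.0900 m
human over T_r+T_s: 0.0000·(0.1500+0.3000) = 0.0000 m
C+Z_d+Z_r = 0.2000+0.0200+0.0500 = 0.2700 m
sum ≈ 0.0900+0.0900+0.0000+0.2700 ≈ 0.4500 m = S ✓

v_R_max = 3/5 m/s = 0.6000 m/s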